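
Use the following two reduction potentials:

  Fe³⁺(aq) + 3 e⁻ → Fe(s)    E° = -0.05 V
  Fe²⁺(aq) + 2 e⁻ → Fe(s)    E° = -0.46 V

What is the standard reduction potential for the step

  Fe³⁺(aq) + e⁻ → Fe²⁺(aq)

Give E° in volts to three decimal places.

Sequential free energies add, so n₃E°₃ = n₁E°₁ + n₂E°₂.
With n₃ = 3, and the known step contributing 2×(-0.46) V, the unknown satisfies 1·E° = 3×(-0.05) − 2×(-0.46) = +0.770.
E° = +0.770 / 1 = +0.770 V.

+0.770 V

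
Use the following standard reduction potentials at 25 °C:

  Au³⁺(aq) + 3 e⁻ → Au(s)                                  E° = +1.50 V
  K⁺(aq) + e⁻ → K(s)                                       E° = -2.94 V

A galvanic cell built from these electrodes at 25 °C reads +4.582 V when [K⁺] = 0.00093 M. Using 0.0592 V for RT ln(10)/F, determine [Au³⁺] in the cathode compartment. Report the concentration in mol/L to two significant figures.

0.013 M

Au³⁺/Au is the cathode, K⁺/K the anode: E°cell = +4.44 V, n = 3.
Overall reaction: Au³⁺(aq) + 3 K(s) → Au(s) + 3 K⁺(aq); Q = [K⁺]^3/[Au³⁺]^1.
From E = E° − (0.0592/n) log Q: log Q = (E° − E)·n/0.0592 = (+4.44 − (+4.582))·3/0.0592 = -7.1959.
So 1·log[Au³⁺] = 3·log(0.00093) − log Q = -9.0946 − (-7.1959) = -1.8987; [Au³⁺] = 10^(-1.8987) ≈ 0.013 M.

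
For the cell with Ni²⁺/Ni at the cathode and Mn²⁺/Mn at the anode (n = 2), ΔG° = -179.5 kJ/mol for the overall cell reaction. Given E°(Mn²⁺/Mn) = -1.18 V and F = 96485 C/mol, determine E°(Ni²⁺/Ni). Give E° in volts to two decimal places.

E°cell = −ΔG°/(nF) = −(-179.5×10³)/((2)(96485)) = +0.930 V.
Since Ni²⁺/Ni is the cathode and Mn²⁺/Mn the anode, E°cell = E°(Ni²⁺/Ni) − E°(Mn²⁺/Mn).
So E°(Ni²⁺/Ni) = E°cell + E°(Mn²⁺/Mn) = +0.930 + (-1.18) = -0.25 V.

-0.25 V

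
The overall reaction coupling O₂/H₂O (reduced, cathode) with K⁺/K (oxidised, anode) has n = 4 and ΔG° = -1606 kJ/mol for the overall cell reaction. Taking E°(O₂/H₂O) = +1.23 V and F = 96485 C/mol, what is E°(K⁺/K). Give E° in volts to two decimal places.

-2.93 V

E°cell = −ΔG°/(nF) = −(-1606×10³)/((4)(96485)) = +4.161 V.
Since O₂/H₂O is the cathode and K⁺/K the anode, E°cell = E°(O₂/H₂O) − E°(K⁺/K).
So E°(K⁺/K) = E°(O₂/H₂O) − E°cell = (+1.23) − (+4.161) = -2.93 V.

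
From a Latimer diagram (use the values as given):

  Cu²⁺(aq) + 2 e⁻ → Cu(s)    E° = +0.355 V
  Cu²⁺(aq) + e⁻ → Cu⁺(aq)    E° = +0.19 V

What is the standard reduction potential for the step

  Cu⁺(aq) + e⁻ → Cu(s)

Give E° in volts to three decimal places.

+0.520 V

Sequential free energies add, so n₃E°₃ = n₁E°₁ + n₂E°₂.
With n₃ = 2, and the known step contributing 1×(+0.19) V, the unknown satisfies 1·E° = 2×(+0.355) − 1×(+0.19) = +0.520.
E° = +0.520 / 1 = +0.520 V.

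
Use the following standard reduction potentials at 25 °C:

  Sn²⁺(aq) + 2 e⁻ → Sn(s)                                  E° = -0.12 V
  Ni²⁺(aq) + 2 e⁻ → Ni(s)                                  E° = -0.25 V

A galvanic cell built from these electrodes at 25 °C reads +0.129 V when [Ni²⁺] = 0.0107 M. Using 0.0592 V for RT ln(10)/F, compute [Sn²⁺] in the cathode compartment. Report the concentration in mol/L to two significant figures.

0.0099 M

Sn²⁺/Sn is the cathode, Ni²⁺/Ni the anode: E°cell = +0.13 V, n = 2.
Overall reaction: Sn²⁺(aq) + Ni(s) → Sn(s) + Ni²⁺(aq); Q = [Ni²⁺]^1/[Sn²⁺]^1.
From E = E° − (0.0592/n) log Q: log Q = (E° − E)·n/0.0592 = (+0.13 − (+0.129))·2/0.0592 = 0.0338.
So 1·log[Sn²⁺] = 1·log(0.0107) − log Q = -1.9706 − (0.0338) = -2.0044; [Sn²⁺] = 10^(-2.0044) ≈ 0.0099 M.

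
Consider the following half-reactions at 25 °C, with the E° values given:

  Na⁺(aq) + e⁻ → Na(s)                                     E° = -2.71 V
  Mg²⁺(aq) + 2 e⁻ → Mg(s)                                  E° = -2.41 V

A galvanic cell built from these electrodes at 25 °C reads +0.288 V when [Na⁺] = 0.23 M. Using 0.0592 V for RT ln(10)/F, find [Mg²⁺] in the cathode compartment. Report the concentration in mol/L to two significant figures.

Mg²⁺/Mg is the cathode, Na⁺/Na the anode: E°cell = +0.30 V, n = 2.
Overall reaction: Mg²⁺(aq) + 2 Na(s) → Mg(s) + 2 Na⁺(aq); Q = [Na⁺]^2/[Mg²⁺]^1.
From E = E° − (0.0592/n) log Q: log Q = (E° − E)·n/0.0592 = (+0.30 − (+0.288))·2/0.0592 = 0.4054.
So 1·log[Mg²⁺] = 2·log(0.23) − log Q = -1.2765 − (0.4054) = -1.6819; [Mg²⁺] = 10^(-1.6819) ≈ 0.021 M.

0.021 M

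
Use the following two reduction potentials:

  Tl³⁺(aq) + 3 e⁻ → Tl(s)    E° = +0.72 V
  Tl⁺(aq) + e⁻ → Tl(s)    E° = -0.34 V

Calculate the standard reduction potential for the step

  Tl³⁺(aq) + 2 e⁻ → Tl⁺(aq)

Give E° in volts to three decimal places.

Sequential free energies add, so n₃E°₃ = n₁E°₁ + n₂E°₂.
With n₃ = 3, and the known step contributing 1×(-0.34) V, the unknown satisfies 2·E° = 3×(+0.72) − 1×(-0.34) = +2.500.
E° = +2.500 / 2 = +1.250 V.

+1.250 V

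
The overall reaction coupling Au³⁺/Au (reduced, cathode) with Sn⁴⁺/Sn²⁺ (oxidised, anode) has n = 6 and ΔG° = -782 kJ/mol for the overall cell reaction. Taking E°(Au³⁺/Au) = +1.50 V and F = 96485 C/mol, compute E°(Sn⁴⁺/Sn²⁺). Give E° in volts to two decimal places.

E°cell = −ΔG°/(nF) = −(-782×10³)/((6)(96485)) = +1.351 V.
Since Au³⁺/Au is the cathode and Sn⁴⁺/Sn²⁺ the anode, E°cell = E°(Au³⁺/Au) − E°(Sn⁴⁺/Sn²⁺).
So E°(Sn⁴⁺/Sn²⁺) = E°(Au³⁺/Au) − E°cell = (+1.50) − (+1.351) = +0.15 V.

+0.15 V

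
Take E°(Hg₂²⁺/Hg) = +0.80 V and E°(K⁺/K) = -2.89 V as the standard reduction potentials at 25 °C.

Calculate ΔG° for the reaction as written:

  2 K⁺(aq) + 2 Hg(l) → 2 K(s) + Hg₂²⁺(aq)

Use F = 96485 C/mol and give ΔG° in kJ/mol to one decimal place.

As written, K⁺/K is reduced (cathode) and Hg₂²⁺/Hg is oxidised (anode), so E°cell = (-2.89) − (+0.80) = -3.69 V.
Balancing electrons gives n = 2.
ΔG° = −nFE° = −(2)(96485)(-3.69) = 712,059 J = +712.1 kJ/mol.

+712.1 kJ/mol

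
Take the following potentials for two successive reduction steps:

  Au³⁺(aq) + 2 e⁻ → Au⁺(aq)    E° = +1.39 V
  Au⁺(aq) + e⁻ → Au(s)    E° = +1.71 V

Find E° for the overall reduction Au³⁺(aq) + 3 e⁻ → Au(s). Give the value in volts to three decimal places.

+1.497 V

Standard free energies of sequential steps add: ΔG°₃ = ΔG°₁ + ΔG°₂, so n₃E°₃ = n₁E°₁ + n₂E°₂.
E°₃ = (2×+1.39 + 1×+1.71) / 3 = (+4.490) / 3 = +1.497 V.
Simply averaging or adding the two E° values would be wrong; the electron-weighted sum is required.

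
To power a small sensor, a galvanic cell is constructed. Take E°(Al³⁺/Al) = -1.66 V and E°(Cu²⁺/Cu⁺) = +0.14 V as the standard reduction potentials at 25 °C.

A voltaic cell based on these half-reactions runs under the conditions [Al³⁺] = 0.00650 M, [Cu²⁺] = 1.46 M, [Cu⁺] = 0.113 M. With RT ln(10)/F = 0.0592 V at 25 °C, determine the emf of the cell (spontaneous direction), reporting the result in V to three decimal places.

Cu²⁺/Cu⁺ is the cathode (higher E°), Al³⁺/Al the anode: E°cell = +0.14 − (-1.66) = +1.80 V, n = 3.
Overall: 3 Cu²⁺(aq) + Al(s) → 3 Cu⁺(aq) + Al³⁺(aq)
Q = [Cu⁺]^3·[Al³⁺] / ([Cu²⁺]^3); log Q = -5.521.
E = E° − (0.0592/n) log Q = +1.80 − (0.0592/3)(-5.521) = +1.909 V.

+1.909 V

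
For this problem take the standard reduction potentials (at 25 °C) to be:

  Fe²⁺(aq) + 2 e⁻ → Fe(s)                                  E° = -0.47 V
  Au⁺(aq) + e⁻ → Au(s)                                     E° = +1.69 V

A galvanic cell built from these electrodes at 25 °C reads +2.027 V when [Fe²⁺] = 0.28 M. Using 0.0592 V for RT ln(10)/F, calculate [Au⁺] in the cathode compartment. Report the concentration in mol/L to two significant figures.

0.0030 M

Au⁺/Au is the cathode, Fe²⁺/Fe the anode: E°cell = +2.16 V, n = 2.
Overall reaction: 2 Au⁺(aq) + Fe(s) → 2 Au(s) + Fe²⁺(aq); Q = [Fe²⁺]^1/[Au⁺]^2.
From E = E° − (0.0592/n) log Q: log Q = (E° − E)·n/0.0592 = (+2.16 − (+2.027))·2/0.0592 = 4.4932.
So 2·log[Au⁺] = 1·log(0.28) − log Q = -0.5528 − (4.4932) = -5.0460; log[Au⁺] = -5.0460 / 2 = -2.5230; [Au⁺] = 10^(-2.5230) ≈ 0.0030 M.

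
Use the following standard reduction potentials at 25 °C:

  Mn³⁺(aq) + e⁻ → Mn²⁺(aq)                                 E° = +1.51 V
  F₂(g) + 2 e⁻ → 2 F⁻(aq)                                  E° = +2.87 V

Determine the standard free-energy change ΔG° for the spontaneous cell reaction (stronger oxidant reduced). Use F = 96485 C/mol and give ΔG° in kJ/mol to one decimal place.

-262.4 kJ/mol

F₂/F⁻ (E° = +2.87 V) is the cathode; Mn³⁺/Mn²⁺ (E° = +1.51 V) is the anode, so E°cell = +1.36 V.
Balancing electrons gives n = 2 (lcm of 2 and 1).
ΔG° = −nFE° = −(2)(96485)(+1.36) = -262,439 J = -262.4 kJ/mol.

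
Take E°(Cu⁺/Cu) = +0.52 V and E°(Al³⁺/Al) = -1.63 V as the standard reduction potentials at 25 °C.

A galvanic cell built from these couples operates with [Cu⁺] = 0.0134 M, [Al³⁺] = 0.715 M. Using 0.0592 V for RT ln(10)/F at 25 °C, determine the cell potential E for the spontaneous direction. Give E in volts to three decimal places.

+2.042 V

Cu⁺/Cu is the cathode (higher E°), Al³⁺/Al the anode: E°cell = +0.52 − (-1.63) = +2.15 V, n = 3.
Overall: 3 Cu⁺(aq) + Al(s) → 3 Cu(s) + Al³⁺(aq)
Q = [Al³⁺] / ([Cu⁺]^3); log Q = 5.473.
E = E° − (0.0592/n) log Q = +2.15 − (0.0592/3)(5.473) = +2.042 V.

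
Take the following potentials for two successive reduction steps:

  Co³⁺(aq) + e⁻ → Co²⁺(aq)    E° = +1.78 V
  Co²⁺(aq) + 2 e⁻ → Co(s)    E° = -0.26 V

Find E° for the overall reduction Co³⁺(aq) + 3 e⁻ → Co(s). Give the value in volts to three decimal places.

Adding the free-energy changes (−nFE°) of the two steps gives −n₃FE°₃ = −n₁FE°₁ − n₂FE°₂.
E°₃ = (1×+1.78 + 2×-0.26) / 3 = (+1.260) / 3 = +0.420 V.
Simply averaging or adding the two E° values would be wrong; the electron-weighted sum is required.

+0.420 V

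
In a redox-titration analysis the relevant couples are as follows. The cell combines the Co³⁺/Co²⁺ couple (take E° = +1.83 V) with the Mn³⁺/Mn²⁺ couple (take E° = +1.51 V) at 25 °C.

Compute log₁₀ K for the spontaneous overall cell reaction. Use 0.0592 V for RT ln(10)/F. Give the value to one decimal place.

5.4

Cathode: Co³⁺/Co²⁺; anode: Mn³⁺/Mn²⁺. E°cell = +0.32 V, n = 1.
log K = nE°cell / 0.0592 = (1)(+0.32) / 0.0592 = 5.4.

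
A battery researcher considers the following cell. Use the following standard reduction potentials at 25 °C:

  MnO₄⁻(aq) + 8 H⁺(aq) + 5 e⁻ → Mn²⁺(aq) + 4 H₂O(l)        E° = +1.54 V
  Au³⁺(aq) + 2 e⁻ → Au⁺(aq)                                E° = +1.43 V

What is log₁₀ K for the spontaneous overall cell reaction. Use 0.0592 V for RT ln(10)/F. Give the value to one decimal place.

Cathode: MnO₄⁻/Mn²⁺; anode: Au³⁺/Au⁺. E°cell = +0.11 V, n = 10.
log K = nE°cell / 0.0592 = (10)(+0.11) / 0.0592 = 18.6.

18.6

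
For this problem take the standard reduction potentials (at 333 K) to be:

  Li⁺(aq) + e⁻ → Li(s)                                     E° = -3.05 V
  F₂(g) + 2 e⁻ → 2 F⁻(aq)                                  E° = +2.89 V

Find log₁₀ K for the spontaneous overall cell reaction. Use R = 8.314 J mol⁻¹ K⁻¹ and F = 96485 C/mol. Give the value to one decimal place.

Cathode: F₂/F⁻; anode: Li⁺/Li. E°cell = (+2.89) − (-3.05) = +5.94 V, with n = 2.
ΔG° = −nFE° = −RT ln K, so ln K = nFE°/(RT) = (2)(96485)(+5.94) / ((8.314)(333)) = 414.021.
log₁₀ K = 414.021 / ln 10 = 179.8.

179.8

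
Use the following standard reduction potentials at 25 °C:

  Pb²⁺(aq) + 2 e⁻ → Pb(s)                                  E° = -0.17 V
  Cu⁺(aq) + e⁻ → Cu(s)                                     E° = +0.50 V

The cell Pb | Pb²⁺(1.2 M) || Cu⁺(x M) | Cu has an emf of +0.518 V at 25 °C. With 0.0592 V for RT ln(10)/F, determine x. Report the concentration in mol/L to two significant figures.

0.0030 M

Cu⁺/Cu is the cathode, Pb²⁺/Pb the anode: E°cell = +0.67 V, n = 2.
Overall reaction: 2 Cu⁺(aq) + Pb(s) → 2 Cu(s) + Pb²⁺(aq); Q = [Pb²⁺]^1/[Cu⁺]^2.
From E = E° − (0.0592/n) log Q: log Q = (E° − E)·n/0.0592 = (+0.67 − (+0.518))·2/0.0592 = 5.1351.
So 2·log[Cu⁺] = 1·log(1.2) − log Q = 0.0792 − (5.1351) = -5.0559; log[Cu⁺] = -5.0559 / 2 = -2.5280; [Cu⁺] = 10^(-2.5280) ≈ 0.0030 M.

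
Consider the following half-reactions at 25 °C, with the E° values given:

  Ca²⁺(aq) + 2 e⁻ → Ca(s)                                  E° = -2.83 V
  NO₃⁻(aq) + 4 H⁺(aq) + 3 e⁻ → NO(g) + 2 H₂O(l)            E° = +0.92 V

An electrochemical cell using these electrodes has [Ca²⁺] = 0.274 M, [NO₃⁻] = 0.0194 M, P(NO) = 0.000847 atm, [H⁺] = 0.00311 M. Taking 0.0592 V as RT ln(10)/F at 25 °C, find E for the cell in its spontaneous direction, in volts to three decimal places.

NO₃⁻/NO is the cathode (higher E°), Ca²⁺/Ca the anode: E°cell = +0.92 − (-2.83) = +3.75 V, n = 6.
Overall: 2 NO₃⁻(aq) + 8 H⁺(aq) + 3 Ca(s) → 2 NO(g) + 4 H₂O(l) + 3 Ca²⁺(aq)
Q = P(NO)^2·[Ca²⁺]^3 / ([NO₃⁻]^2·[H⁺]^8); log Q = 15.651.
E = E° − (0.0592/n) log Q = +3.75 − (0.0592/6)(15.651) = +3.596 V.

+3.596 V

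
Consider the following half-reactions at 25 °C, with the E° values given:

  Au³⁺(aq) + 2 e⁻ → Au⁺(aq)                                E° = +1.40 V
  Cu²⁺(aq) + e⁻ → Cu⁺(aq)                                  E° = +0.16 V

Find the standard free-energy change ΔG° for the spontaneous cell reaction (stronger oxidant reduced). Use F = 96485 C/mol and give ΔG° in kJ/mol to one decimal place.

-239.3 kJ/mol

Au³⁺/Au⁺ (E° = +1.40 V) is the cathode; Cu²⁺/Cu⁺ (E° = +0.16 V) is the anode, so E°cell = +1.24 V.
Balancing electrons gives n = 2 (lcm of 2 and 1).
ΔG° = −nFE° = −(2)(96485)(+1.24) = -239,283 J = -239.3 kJ/mol.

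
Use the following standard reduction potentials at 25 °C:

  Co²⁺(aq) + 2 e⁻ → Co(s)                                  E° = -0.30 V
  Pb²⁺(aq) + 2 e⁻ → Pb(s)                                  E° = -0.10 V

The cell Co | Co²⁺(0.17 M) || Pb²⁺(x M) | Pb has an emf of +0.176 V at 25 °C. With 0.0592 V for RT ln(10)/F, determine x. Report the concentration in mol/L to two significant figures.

Pb²⁺/Pb is the cathode, Co²⁺/Co the anode: E°cell = +0.20 V, n = 2.
Overall reaction: Pb²⁺(aq) + Co(s) → Pb(s) + Co²⁺(aq); Q = [Co²⁺]^1/[Pb²⁺]^1.
From E = E° − (0.0592/n) log Q: log Q = (E° − E)·n/0.0592 = (+0.20 − (+0.176))·2/0.0592 = 0.8108.
So 1·log[Pb²⁺] = 1·log(0.17) − log Q = -0.7696 − (0.8108) = -1.5804; [Pb²⁺] = 10^(-1.5804) ≈ 0.026 M.

0.026 M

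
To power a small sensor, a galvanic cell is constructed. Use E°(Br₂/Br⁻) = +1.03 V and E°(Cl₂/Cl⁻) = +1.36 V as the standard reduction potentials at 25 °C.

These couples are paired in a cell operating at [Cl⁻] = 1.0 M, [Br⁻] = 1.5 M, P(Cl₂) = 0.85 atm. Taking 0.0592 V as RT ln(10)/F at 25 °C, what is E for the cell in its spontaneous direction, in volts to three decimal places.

+0.338 V

Cl₂/Cl⁻ is the cathode (higher E°), Br₂/Br⁻ the anode: E°cell = +1.36 − (+1.03) = +0.33 V, n = 2.
Overall: Cl₂(g) + 2 Br⁻(aq) → 2 Cl⁻(aq) + Br₂(l)
Q = [Cl⁻]^2 / (P(Cl₂)·[Br⁻]^2); log Q = -0.282.
E = E° − (0.0592/n) log Q = +0.33 − (0.0592/2)(-0.282) = +0.338 V.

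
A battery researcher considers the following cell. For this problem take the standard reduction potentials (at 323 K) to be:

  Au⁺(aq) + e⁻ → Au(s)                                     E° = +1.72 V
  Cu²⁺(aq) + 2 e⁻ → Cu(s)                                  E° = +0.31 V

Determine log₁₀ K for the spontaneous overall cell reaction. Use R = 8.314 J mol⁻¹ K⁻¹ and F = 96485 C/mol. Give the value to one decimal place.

Cathode: Au⁺/Au; anode: Cu²⁺/Cu. E°cell = (+1.72) − (+0.31) = +1.41 V, with n = 2.
ΔG° = −nFE° = −RT ln K, so ln K = nFE°/(RT) = (2)(96485)(+1.41) / ((8.314)(323)) = 101.320.
log₁₀ K = 101.320 / ln 10 = 44.0.

44.0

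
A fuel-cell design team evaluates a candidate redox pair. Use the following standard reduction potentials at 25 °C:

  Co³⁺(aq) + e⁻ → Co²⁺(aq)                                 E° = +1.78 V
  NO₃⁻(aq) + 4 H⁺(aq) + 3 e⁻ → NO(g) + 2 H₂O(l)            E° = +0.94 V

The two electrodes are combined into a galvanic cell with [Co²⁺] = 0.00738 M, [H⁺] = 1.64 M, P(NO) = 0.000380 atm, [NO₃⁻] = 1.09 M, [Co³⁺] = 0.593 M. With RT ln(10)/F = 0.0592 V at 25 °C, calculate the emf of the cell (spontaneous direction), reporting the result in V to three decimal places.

+0.868 V

Co³⁺/Co²⁺ is the cathode (higher E°), NO₃⁻/NO the anode: E°cell = +1.78 − (+0.94) = +0.84 V, n = 3.
Overall: 3 Co³⁺(aq) + NO(g) + 2 H₂O(l) → 3 Co²⁺(aq) + NO₃⁻(aq) + 4 H⁺(aq)
Q = [Co²⁺]^3·[NO₃⁻]·[H⁺]^4 / ([Co³⁺]^3·P(NO)); log Q = -1.398.
E = E° − (0.0592/n) log Q = +0.84 − (0.0592/3)(-1.398) = +0.868 V.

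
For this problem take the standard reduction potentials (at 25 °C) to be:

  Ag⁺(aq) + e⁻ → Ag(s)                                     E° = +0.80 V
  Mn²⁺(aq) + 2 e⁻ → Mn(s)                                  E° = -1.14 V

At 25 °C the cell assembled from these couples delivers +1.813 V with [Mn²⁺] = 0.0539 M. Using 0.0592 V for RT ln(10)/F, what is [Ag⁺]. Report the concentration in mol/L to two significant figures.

0.0017 M

Ag⁺/Ag is the cathode, Mn²⁺/Mn the anode: E°cell = +1.94 V, n = 2.
Overall reaction: 2 Ag⁺(aq) + Mn(s) → 2 Ag(s) + Mn²⁺(aq); Q = [Mn²⁺]^1/[Ag⁺]^2.
From E = E° − (0.0592/n) log Q: log Q = (E° − E)·n/0.0592 = (+1.94 − (+1.813))·2/0.0592 = 4.2905.
So 2·log[Ag⁺] = 1·log(0.0539) − log Q = -1.2684 − (4.2905) = -5.5589; log[Ag⁺] = -5.5589 / 2 = -2.7795; [Ag⁺] = 10^(-2.7795) ≈ 0.0017 M.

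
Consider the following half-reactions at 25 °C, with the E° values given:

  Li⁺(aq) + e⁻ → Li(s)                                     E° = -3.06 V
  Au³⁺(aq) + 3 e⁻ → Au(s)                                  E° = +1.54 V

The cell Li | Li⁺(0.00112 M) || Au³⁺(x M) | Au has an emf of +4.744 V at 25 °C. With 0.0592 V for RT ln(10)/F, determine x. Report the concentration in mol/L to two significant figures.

0.028 M

Au³⁺/Au is the cathode, Li⁺/Li the anode: E°cell = +4.60 V, n = 3.
Overall reaction: Au³⁺(aq) + 3 Li(s) → Au(s) + 3 Li⁺(aq); Q = [Li⁺]^3/[Au³⁺]^1.
From E = E° − (0.0592/n) log Q: log Q = (E° − E)·n/0.0592 = (+4.60 − (+4.744))·3/0.0592 = -7.2973.
So 1·log[Au³⁺] = 3·log(0.00112) − log Q = -8.8523 − (-7.2973) = -1.5550; [Au³⁺] = 10^(-1.5550) ≈ 0.028 M.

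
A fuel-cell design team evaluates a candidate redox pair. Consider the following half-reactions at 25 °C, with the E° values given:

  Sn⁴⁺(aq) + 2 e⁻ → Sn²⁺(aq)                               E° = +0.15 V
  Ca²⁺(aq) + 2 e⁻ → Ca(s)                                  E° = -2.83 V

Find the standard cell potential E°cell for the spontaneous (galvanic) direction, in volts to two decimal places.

+2.98 V

The Sn⁴⁺/Sn²⁺ couple has the higher reduction potential, so it is the cathode; Ca²⁺/Ca is oxidised at the anode.
E°cell = E°(cathode) − E°(anode) = (+0.15) − (-2.83) = +2.98 V.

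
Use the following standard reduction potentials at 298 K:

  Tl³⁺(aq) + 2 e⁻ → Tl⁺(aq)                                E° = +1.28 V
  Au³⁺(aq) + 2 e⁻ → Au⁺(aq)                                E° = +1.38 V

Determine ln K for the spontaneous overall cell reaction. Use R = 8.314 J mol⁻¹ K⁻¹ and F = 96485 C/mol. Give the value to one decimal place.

7.8

Cathode: Au³⁺/Au⁺; anode: Tl³⁺/Tl⁺. E°cell = (+1.38) − (+1.28) = +0.10 V, with n = 2.
ΔG° = −nFE° = −RT ln K, so ln K = nFE°/(RT) = (2)(96485)(+0.10) / ((8.314)(298)) = 7.789.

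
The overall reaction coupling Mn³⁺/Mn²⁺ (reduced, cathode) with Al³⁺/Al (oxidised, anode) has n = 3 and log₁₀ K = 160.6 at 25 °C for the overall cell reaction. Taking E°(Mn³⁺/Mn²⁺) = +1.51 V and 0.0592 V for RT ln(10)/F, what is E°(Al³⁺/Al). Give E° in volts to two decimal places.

-1.66 V

E°cell = (0.0592/n)·log K = (0.0592/3)(160.6) = +3.169 V.
Since Mn³⁺/Mn²⁺ is the cathode and Al³⁺/Al the anode, E°cell = E°(Mn³⁺/Mn²⁺) − E°(Al³⁺/Al).
So E°(Al³⁺/Al) = E°(Mn³⁺/Mn²⁺) − E°cell = (+1.51) − (+3.169) = -1.66 V.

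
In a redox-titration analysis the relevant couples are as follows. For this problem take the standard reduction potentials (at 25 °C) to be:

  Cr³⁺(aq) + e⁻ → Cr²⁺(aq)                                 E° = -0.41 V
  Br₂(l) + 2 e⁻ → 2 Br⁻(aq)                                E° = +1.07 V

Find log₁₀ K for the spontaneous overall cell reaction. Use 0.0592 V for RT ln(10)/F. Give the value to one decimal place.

Cathode: Br₂/Br⁻; anode: Cr³⁺/Cr²⁺. E°cell = +1.48 V, n = 2.
log K = nE°cell / 0.0592 = (2)(+1.48) / 0.0592 = 50.0.

50.0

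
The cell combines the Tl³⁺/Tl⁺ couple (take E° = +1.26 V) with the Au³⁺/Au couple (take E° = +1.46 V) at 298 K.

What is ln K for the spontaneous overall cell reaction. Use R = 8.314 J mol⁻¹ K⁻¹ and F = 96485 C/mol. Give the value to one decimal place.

46.7

Cathode: Au³⁺/Au; anode: Tl³⁺/Tl⁺. E°cell = (+1.46) − (+1.26) = +0.20 V, with n = 6.
ΔG° = −nFE° = −RT ln K, so ln K = nFE°/(RT) = (6)(96485)(+0.20) / ((8.314)(298)) = 46.732.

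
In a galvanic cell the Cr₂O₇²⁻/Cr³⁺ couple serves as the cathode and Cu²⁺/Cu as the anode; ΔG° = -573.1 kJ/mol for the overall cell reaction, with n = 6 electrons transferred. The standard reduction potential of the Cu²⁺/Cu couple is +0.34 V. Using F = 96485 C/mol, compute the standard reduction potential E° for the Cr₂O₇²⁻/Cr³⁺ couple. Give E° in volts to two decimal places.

+1.33 V

E°cell = −ΔG°/(nF) = −(-573.1×10³)/((6)(96485)) = +0.990 V.
Since Cr₂O₇²⁻/Cr³⁺ is the cathode and Cu²⁺/Cu the anode, E°cell = E°(Cr₂O₇²⁻/Cr³⁺) − E°(Cu²⁺/Cu).
So E°(Cr₂O₇²⁻/Cr³⁺) = E°cell + E°(Cu²⁺/Cu) = +0.990 + (+0.34) = +1.33 V.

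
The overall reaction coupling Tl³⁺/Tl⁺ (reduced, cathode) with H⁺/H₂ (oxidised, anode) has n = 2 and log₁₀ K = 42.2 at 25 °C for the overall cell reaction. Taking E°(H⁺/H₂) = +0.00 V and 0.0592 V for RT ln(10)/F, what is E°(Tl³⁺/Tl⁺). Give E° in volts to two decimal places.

+1.25 V

E°cell = (0.0592/n)·log K = (0.0592/2)(42.2) = +1.249 V.
Since Tl³⁺/Tl⁺ is the cathode and H⁺/H₂ the anode, E°cell = E°(Tl³⁺/Tl⁺) − E°(H⁺/H₂).
So E°(Tl³⁺/Tl⁺) = E°cell + E°(H⁺/H₂) = +1.249 + (+0.00) = +1.25 V.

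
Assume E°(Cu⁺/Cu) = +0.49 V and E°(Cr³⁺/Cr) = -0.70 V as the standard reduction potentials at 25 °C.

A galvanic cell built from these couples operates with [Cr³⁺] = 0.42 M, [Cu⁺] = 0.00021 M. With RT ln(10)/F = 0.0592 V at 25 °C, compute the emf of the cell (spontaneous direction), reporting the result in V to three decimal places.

+0.980 V

Cu⁺/Cu is the cathode (higher E°), Cr³⁺/Cr the anode: E°cell = +0.49 − (-0.70) = +1.19 V, n = 3.
Overall: 3 Cu⁺(aq) + Cr(s) → 3 Cu(s) + Cr³⁺(aq)
Q = [Cr³⁺] / ([Cu⁺]^3); log Q = 10.657.
E = E° − (0.0592/n) log Q = +1.19 − (0.0592/3)(10.657) = +0.980 V.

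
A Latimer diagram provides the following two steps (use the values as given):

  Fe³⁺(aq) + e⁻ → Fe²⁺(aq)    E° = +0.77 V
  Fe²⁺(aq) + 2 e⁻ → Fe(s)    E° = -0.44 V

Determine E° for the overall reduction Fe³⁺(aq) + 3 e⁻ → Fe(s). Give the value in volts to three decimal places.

Since ΔG° = −nFE° is additive over sequential reductions, n₃E°₃ = n₁E°₁ + n₂E°₂.
E°₃ = (1×+0.77 + 2×-0.44) / 3 = (-0.110) / 3 = -0.037 V.

-0.037 V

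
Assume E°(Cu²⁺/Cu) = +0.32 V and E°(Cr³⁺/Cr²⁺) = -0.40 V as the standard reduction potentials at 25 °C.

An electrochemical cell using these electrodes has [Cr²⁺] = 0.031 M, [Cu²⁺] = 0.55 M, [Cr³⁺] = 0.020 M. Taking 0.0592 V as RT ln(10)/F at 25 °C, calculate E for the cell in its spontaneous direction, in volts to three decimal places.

+0.724 V

Cu²⁺/Cu is the cathode (higher E°), Cr³⁺/Cr²⁺ the anode: E°cell = +0.32 − (-0.40) = +0.72 V, n = 2.
Overall: Cu²⁺(aq) + 2 Cr²⁺(aq) → Cu(s) + 2 Cr³⁺(aq)
Q = [Cr³⁺]^2 / ([Cu²⁺]·[Cr²⁺]^2); log Q = -0.121.
E = E° − (0.0592/n) log Q = +0.72 − (0.0592/2)(-0.121) = +0.724 V.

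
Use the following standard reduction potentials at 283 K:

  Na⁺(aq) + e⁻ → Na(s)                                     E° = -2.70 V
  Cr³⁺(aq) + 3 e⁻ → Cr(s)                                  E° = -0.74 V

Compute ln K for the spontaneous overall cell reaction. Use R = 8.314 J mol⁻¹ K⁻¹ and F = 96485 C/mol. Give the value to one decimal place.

Cathode: Cr³⁺/Cr; anode: Na⁺/Na. E°cell = (-0.74) − (-2.70) = +1.96 V, with n = 3.
ΔG° = −nFE° = −RT ln K, so ln K = nFE°/(RT) = (3)(96485)(+1.96) / ((8.314)(283)) = 241.124.

241.1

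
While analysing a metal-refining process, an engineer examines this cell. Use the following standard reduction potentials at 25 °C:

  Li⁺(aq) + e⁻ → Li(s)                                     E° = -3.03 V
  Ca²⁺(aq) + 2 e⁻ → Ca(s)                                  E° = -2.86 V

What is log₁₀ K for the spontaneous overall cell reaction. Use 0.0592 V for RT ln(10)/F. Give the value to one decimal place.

Cathode: Ca²⁺/Ca; anode: Li⁺/Li. E°cell = +0.17 V, n = 2.
log K = nE°cell / 0.0592 = (2)(+0.17) / 0.0592 = 5.7.

5.7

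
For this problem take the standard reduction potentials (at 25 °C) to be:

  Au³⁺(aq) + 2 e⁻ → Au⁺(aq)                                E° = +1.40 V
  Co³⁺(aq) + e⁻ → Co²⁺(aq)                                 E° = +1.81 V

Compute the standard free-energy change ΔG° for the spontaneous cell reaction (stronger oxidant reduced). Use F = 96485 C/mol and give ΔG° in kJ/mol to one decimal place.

Co³⁺/Co²⁺ (E° = +1.81 V) is the cathode; Au³⁺/Au⁺ (E° = +1.40 V) is the anode, so E°cell = +0.41 V.
Balancing electrons gives n = 2 (lcm of 1 and 2).
ΔG° = −nFE° = −(2)(96485)(+0.41) = -79,118 J = -79.1 kJ/mol.

-79.1 kJ/mol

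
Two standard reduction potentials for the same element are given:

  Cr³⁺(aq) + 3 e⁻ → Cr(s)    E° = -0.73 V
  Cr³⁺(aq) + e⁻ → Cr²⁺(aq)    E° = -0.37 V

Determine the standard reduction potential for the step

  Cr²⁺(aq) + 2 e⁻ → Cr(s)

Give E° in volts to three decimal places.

-0.910 V

Sequential free energies add, so n₃E°₃ = n₁E°₁ + n₂E°₂.
With n₃ = 3, and the known step contributing 1×(-0.37) V, the unknown satisfies 2·E° = 3×(-0.73) − 1×(-0.37) = -1.820.
E° = -1.820 / 2 = -0.910 V.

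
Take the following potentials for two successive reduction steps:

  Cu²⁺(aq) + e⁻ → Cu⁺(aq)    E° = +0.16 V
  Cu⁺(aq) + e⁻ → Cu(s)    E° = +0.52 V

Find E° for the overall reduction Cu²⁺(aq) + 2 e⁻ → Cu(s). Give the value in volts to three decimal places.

Since ΔG° = −nFE° is additive over sequential reductions, n₃E°₃ = n₁E°₁ + n₂E°₂.
E°₃ = (1×+0.16 + 1×+0.52) / 2 = (+0.680) / 2 = +0.340 V.

+0.340 V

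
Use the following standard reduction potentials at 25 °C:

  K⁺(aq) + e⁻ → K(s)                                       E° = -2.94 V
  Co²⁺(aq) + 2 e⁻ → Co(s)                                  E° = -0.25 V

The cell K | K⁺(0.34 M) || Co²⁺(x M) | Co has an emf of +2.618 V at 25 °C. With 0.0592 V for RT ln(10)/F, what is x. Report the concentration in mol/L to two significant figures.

0.00043 M

Co²⁺/Co is the cathode, K⁺/K the anode: E°cell = +2.69 V, n = 2.
Overall reaction: Co²⁺(aq) + 2 K(s) → Co(s) + 2 K⁺(aq); Q = [K⁺]^2/[Co²⁺]^1.
From E = E° − (0.0592/n) log Q: log Q = (E° − E)·n/0.0592 = (+2.69 − (+2.618))·2/0.0592 = 2.4324.
So 1·log[Co²⁺] = 2·log(0.34) − log Q = -0.9370 − (2.4324) = -3.3694; [Co²⁺] = 10^(-3.3694) ≈ 0.00043 M.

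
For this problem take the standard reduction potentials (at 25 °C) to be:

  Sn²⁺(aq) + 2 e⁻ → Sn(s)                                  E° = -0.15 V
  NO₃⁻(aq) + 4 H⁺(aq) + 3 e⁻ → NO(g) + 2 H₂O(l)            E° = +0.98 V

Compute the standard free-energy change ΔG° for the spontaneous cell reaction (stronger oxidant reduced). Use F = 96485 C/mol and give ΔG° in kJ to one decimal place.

-654.2 kJ

NO₃⁻/NO (E° = +0.98 V) is the cathode; Sn²⁺/Sn (E° = -0.15 V) is the anode, so E°cell = +1.13 V.
Balancing electrons gives n = 6 (lcm of 3 and 2).
ΔG° = −nFE° = −(6)(96485)(+1.13) = -654,168 J = -654.2 kJ.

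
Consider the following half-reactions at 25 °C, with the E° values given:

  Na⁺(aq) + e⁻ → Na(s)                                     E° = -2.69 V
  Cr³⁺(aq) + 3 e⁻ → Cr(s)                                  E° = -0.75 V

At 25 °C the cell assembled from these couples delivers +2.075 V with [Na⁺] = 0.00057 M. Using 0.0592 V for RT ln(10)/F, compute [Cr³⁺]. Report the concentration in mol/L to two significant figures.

Cr³⁺/Cr is the cathode, Na⁺/Na the anode: E°cell = +1.94 V, n = 3.
Overall reaction: Cr³⁺(aq) + 3 Na(s) → Cr(s) + 3 Na⁺(aq); Q = [Na⁺]^3/[Cr³⁺]^1.
From E = E° − (0.0592/n) log Q: log Q = (E° − E)·n/0.0592 = (+1.94 − (+2.075))·3/0.0592 = -6.8412.
So 1·log[Cr³⁺] = 3·log(0.00057) − log Q = -9.7324 − (-6.8412) = -2.8912; [Cr³⁺] = 10^(-2.8912) ≈ 0.0013 M.

0.0013 M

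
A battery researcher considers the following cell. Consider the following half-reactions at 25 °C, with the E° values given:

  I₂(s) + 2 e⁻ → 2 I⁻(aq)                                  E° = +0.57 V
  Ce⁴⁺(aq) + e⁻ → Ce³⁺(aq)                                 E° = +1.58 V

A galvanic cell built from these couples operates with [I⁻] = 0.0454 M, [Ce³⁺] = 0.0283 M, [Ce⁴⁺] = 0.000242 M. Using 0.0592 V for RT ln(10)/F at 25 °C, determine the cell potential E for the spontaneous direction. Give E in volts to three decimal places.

+0.808 V

Ce⁴⁺/Ce³⁺ is the cathode (higher E°), I₂/I⁻ the anode: E°cell = +1.58 − (+0.57) = +1.01 V, n = 2.
Overall: 2 Ce⁴⁺(aq) + 2 I⁻(aq) → 2 Ce³⁺(aq) + I₂(s)
Q = [Ce³⁺]^2 / ([Ce⁴⁺]^2·[I⁻]^2); log Q = 6.822.
E = E° − (0.0592/n) log Q = +1.01 − (0.0592/2)(6.822) = +0.808 V.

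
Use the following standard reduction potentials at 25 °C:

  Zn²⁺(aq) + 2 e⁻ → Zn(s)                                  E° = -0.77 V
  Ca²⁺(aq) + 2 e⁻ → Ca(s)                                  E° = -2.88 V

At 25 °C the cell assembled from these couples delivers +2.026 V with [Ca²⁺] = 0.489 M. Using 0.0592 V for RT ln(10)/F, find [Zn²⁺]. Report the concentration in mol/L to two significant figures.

0.00071 M

Zn²⁺/Zn is the cathode, Ca²⁺/Ca the anode: E°cell = +2.11 V, n = 2.
Overall reaction: Zn²⁺(aq) + Ca(s) → Zn(s) + Ca²⁺(aq); Q = [Ca²⁺]^1/[Zn²⁺]^1.
From E = E° − (0.0592/n) log Q: log Q = (E° − E)·n/0.0592 = (+2.11 − (+2.026))·2/0.0592 = 2.8378.
So 1·log[Zn²⁺] = 1·log(0.489) − log Q = -0.3107 − (2.8378) = -3.1485; [Zn²⁺] = 10^(-3.1485) ≈ 0.00071 M.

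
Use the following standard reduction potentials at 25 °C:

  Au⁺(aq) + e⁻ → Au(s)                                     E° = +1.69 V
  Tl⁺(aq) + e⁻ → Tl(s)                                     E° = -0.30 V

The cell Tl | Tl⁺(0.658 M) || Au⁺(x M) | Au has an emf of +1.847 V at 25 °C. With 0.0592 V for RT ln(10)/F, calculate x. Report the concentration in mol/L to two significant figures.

0.0025 M

Au⁺/Au is the cathode, Tl⁺/Tl the anode: E°cell = +1.99 V, n = 1.
Overall reaction: Au⁺(aq) + Tl(s) → Au(s) + Tl⁺(aq); Q = [Tl⁺]^1/[Au⁺]^1.
From E = E° − (0.0592/n) log Q: log Q = (E° − E)·n/0.0592 = (+1.99 − (+1.847))·1/0.0592 = 2.4155.
So 1·log[Au⁺] = 1·log(0.658) − log Q = -0.1818 − (2.4155) = -2.5973; [Au⁺] = 10^(-2.5973) ≈ 0.0025 M.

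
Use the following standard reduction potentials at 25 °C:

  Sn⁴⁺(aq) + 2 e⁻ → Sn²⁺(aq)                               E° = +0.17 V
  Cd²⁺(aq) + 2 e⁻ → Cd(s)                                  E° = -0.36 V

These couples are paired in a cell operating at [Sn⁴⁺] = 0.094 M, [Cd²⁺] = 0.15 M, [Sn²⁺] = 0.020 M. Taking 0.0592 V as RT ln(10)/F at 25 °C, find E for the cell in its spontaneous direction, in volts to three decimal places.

Sn⁴⁺/Sn²⁺ is the cathode (higher E°), Cd²⁺/Cd the anode: E°cell = +0.17 − (-0.36) = +0.53 V, n = 2.
Overall: Sn⁴⁺(aq) + Cd(s) → Sn²⁺(aq) + Cd²⁺(aq)
Q = [Sn²⁺]·[Cd²⁺] / ([Sn⁴⁺]); log Q = -1.496.
E = E° − (0.0592/n) log Q = +0.53 − (0.0592/2)(-1.496) = +0.574 V.

+0.574 V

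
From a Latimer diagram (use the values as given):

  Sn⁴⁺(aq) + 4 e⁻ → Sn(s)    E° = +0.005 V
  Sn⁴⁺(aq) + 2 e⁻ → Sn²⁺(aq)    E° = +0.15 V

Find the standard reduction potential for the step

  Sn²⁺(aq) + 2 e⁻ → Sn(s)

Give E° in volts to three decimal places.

Sequential free energies add, so n₃E°₃ = n₁E°₁ + n₂E°₂.
With n₃ = 4, and the known step contributing 2×(+0.15) V, the unknown satisfies 2·E° = 4×(+0.005) − 2×(+0.15) = -0.280.
E° = -0.280 / 2 = -0.140 V.

-0.140 V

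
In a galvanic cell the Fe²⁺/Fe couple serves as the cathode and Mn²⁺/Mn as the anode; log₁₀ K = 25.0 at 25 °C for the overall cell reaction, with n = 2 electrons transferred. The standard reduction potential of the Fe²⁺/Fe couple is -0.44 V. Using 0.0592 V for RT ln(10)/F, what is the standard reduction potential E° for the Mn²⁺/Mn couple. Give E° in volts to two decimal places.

-1.18 V

E°cell = (0.0592/n)·log K = (0.0592/2)(25.0) = +0.740 V.
Since Fe²⁺/Fe is the cathode and Mn²⁺/Mn the anode, E°cell = E°(Fe²⁺/Fe) − E°(Mn²⁺/Mn).
So E°(Mn²⁺/Mn) = E°(Fe²⁺/Fe) − E°cell = (-0.44) − (+0.740) = -1.18 V.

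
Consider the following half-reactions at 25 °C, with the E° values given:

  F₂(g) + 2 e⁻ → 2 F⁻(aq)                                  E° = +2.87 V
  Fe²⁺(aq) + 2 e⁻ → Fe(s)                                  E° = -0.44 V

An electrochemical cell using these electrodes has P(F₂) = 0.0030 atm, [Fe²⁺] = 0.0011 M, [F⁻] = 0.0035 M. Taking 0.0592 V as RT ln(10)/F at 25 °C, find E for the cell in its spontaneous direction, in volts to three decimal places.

F₂/F⁻ is the cathode (higher E°), Fe²⁺/Fe the anode: E°cell = +2.87 − (-0.44) = +3.31 V, n = 2.
Overall: F₂(g) + Fe(s) → 2 F⁻(aq) + Fe²⁺(aq)
Q = [F⁻]^2·[Fe²⁺] / (P(F₂)); log Q = -5.348.
E = E° − (0.0592/n) log Q = +3.31 − (0.0592/2)(-5.348) = +3.468 V.

+3.468 V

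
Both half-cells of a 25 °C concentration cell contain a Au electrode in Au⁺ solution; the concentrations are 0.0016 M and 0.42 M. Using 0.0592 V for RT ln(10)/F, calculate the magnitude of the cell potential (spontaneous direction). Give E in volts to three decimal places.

For a concentration cell E°cell = 0. The 0.42 M side is the cathode (reduction is favoured where [Au⁺] is higher).
With n = 1, E = −(0.0592/1) log([Au⁺]ₐₙ/[Au⁺]꜀ₐₜ) = −(0.0592/1) log(0.0016/0.42) = −(0.0592/1)(-2.419) = +0.143 V.

+0.143 V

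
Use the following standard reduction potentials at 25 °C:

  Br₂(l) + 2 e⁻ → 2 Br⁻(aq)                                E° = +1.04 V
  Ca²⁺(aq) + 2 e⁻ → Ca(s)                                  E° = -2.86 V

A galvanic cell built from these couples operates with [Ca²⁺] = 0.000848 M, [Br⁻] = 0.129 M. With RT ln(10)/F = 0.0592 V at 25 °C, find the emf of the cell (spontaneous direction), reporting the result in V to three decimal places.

Br₂/Br⁻ is the cathode (higher E°), Ca²⁺/Ca the anode: E°cell = +1.04 − (-2.86) = +3.90 V, n = 2.
Overall: Br₂(l) + Ca(s) → 2 Br⁻(aq) + Ca²⁺(aq)
Q = [Br⁻]^2·[Ca²⁺]; log Q = -4.850.
E = E° − (0.0592/n) log Q = +3.90 − (0.0592/2)(-4.850) = +4.044 V.

+4.044 V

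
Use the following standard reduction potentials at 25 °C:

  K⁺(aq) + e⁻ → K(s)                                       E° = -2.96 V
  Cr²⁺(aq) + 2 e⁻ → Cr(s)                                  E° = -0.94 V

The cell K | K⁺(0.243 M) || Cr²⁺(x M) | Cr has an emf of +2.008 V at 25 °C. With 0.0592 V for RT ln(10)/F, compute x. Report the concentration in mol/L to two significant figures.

Cr²⁺/Cr is the cathode, K⁺/K the anode: E°cell = +2.02 V, n = 2.
Overall reaction: Cr²⁺(aq) + 2 K(s) → Cr(s) + 2 K⁺(aq); Q = [K⁺]^2/[Cr²⁺]^1.
From E = E° − (0.0592/n) log Q: log Q = (E° − E)·n/0.0592 = (+2.02 − (+2.008))·2/0.0592 = 0.4054.
So 1·log[Cr²⁺] = 2·log(0.243) − log Q = -1.2288 − (0.4054) = -1.6342; [Cr²⁺] = 10^(-1.6342) ≈ 0.023 M.

0.023 M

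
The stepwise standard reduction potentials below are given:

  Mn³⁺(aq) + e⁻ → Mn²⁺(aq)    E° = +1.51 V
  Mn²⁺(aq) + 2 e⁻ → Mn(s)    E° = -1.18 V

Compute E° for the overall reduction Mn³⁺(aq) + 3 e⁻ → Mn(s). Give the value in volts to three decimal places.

-0.283 V

Standard free energies of sequential steps add: ΔG°₃ = ΔG°₁ + ΔG°₂, so n₃E°₃ = n₁E°₁ + n₂E°₂.
E°₃ = (1×+1.51 + 2×-1.18) / 3 = (-0.850) / 3 = -0.283 V.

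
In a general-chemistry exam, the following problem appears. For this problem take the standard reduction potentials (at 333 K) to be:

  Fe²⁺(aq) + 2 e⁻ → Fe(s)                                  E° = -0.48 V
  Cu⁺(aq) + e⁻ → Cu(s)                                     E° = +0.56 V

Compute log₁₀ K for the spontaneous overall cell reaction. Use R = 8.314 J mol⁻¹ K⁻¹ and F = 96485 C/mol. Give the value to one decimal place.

Cathode: Cu⁺/Cu; anode: Fe²⁺/Fe. E°cell = (+0.56) − (-0.48) = +1.04 V, with n = 2.
ΔG° = −nFE° = −RT ln K, so ln K = nFE°/(RT) = (2)(96485)(+1.04) / ((8.314)(333)) = 72.488.
log₁₀ K = 72.488 / ln 10 = 31.5.

31.5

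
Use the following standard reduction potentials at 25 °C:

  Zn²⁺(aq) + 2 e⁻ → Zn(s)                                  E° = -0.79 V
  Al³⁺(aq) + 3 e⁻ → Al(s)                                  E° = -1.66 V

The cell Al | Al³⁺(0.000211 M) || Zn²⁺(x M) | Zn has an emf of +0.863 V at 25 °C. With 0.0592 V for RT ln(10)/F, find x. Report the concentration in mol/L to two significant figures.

0.0021 M

Zn²⁺/Zn is the cathode, Al³⁺/Al the anode: E°cell = +0.87 V, n = 6.
Overall reaction: 3 Zn²⁺(aq) + 2 Al(s) → 3 Zn(s) + 2 Al³⁺(aq); Q = [Al³⁺]^2/[Zn²⁺]^3.
From E = E° − (0.0592/n) log Q: log Q = (E° − E)·n/0.0592 = (+0.87 − (+0.863))·6/0.0592 = 0.7095.
So 3·log[Zn²⁺] = 2·log(0.000211) − log Q = -7.3514 − (0.7095) = -8.0609; log[Zn²⁺] = -8.0609 / 3 = -2.6870; [Zn²⁺] = 10^(-2.6870) ≈ 0.0021 M.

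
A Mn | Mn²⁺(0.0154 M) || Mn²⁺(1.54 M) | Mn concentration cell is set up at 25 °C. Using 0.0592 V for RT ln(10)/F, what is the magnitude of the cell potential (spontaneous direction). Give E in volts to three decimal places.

For a concentration cell E°cell = 0. The 1.54 M side is the cathode (reduction is favoured where [Mn²⁺] is higher).
With n = 2, E = −(0.0592/2) log([Mn²⁺]ₐₙ/[Mn²⁺]꜀ₐₜ) = −(0.0592/2) log(0.0154/1.54) = −(0.0592/2)(-2.000) = +0.059 V.

+0.059 V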